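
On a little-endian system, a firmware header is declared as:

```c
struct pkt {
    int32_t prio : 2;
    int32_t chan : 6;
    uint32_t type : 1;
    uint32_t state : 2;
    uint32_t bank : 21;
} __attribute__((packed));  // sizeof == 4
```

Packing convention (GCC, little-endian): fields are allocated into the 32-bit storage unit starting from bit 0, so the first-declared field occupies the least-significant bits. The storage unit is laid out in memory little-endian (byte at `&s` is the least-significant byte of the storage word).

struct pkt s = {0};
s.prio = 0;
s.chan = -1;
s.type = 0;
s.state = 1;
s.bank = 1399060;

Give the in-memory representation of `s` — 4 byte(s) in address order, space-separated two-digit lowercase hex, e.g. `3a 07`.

prio (2b) val=0 bits=0x0 at bit 0: 0x00000000
chan (6b) val=-1 bits=0x3f at bit 2: 0x000000fc
type (1b) val=0 bits=0x0 at bit 8: 0x000000fc
state (2b) val=1 bits=0x1 at bit 9: 0x000002fc
bank (21b) val=1399060 bits=0x155914 at bit 11: 0xaac8a2fc
word = 0xaac8a2fc → little-endian bytes:
  [0]=0xfc  [1]=0xa2  [2]=0xc8  [3]=0xaa

fc a2 c8 aa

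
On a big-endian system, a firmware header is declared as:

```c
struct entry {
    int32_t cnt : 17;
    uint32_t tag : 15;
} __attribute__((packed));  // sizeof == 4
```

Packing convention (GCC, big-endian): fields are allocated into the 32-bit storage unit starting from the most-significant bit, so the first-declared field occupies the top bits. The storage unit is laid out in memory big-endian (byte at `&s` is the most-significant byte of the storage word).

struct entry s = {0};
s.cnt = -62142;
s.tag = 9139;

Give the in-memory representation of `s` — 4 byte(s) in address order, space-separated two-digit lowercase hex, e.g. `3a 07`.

[15+:17] cnt=-62142 & 0x1ffff = 0x10d42; word=0x86a10000
[0+:15] tag=9139 & 0x7fff = 0x23b3; word=0x86a123b3
word = 0x86a123b3 → big-endian bytes:
  [0]=0x86  [1]=0xa1  [2]=0x23  [3]=0xb3

86 a1 23 b3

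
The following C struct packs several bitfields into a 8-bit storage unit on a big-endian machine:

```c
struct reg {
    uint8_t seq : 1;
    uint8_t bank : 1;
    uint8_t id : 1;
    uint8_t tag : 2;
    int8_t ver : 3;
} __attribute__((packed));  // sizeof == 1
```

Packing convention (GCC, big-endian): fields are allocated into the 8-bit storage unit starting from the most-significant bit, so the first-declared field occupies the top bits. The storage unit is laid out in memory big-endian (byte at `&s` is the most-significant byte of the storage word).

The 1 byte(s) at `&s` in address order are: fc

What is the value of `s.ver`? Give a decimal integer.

-4

[0]=0xfc (big-endian) → word 0xfc
seq [7+:1] = (word>>7) & 0x1 = 1
bank [6+:1] = (word>>6) & 0x1 = 1
id [5+:1] = (word>>5) & 0x1 = 1
tag [3+:2] = (word>>3) & 0x3 = 3
ver [0+:3] = (word>>0) & 0x7 = 4  ←
ver signed 3b, MSB=1: 4 - 8 = -4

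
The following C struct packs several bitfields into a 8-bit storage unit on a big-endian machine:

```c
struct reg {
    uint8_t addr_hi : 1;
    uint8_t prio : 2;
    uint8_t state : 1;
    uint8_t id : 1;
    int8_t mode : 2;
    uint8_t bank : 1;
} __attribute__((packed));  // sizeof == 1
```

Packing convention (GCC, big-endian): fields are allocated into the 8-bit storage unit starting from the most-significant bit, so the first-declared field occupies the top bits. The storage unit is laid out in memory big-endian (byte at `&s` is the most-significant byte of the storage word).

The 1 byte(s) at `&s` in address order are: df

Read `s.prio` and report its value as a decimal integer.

[0]=0xdf (big-endian) → word 0xdf
addr_hi:1 @ bit 7 → (0xdf>>7)&0x1 = 0x1
prio:2 @ bit 5 → (0xdf>>5)&0x3 = 0x2  ←
state:1 @ bit 4 → (0xdf>>4)&0x1 = 0x1
id:1 @ bit 3 → (0xdf>>3)&0x1 = 0x1
mode:2 @ bit 1 → (0xdf>>1)&0x3 = 0x3
bank:1 @ bit 0 → (0xdf>>0)&0x1 = 0x1

2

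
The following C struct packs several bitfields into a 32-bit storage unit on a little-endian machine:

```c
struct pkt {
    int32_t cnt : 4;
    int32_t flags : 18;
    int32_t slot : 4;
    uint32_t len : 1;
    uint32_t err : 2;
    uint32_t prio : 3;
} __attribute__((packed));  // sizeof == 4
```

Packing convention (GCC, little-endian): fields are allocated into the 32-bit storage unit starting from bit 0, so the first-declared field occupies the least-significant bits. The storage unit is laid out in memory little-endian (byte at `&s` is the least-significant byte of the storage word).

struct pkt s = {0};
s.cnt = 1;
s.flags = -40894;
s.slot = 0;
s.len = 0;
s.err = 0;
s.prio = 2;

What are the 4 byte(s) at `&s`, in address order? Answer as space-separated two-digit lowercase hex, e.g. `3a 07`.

cnt (4b) val=1 bits=0x1 at bit 0: 0x00000001
flags (18b) val=-40894 bits=0x36042 at bit 4: 0x00360421
slot (4b) val=0 bits=0x0 at bit 22: 0x00360421
len (1b) val=0 bits=0x0 at bit 26: 0x00360421
err (2b) val=0 bits=0x0 at bit 27: 0x00360421
prio (3b) val=2 bits=0x2 at bit 29: 0x40360421
word = 0x40360421 → little-endian bytes:
  [0]=0x21  [1]=0x04  [2]=0x36  [3]=0x40

21 04 36 40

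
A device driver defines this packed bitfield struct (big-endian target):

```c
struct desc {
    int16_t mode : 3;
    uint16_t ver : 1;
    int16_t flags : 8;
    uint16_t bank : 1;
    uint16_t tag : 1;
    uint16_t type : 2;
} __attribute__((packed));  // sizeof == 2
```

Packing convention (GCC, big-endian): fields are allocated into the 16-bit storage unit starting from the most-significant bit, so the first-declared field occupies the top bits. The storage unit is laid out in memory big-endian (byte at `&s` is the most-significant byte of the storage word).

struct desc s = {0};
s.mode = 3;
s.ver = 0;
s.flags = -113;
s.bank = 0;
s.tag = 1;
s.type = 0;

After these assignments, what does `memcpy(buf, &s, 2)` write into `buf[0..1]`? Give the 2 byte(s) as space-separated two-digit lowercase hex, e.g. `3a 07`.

mode (3b) val=3 bits=0x3 at bit 13: 0x6000
ver (1b) val=0 bits=0x0 at bit 12: 0x6000
flags (8b) val=-113 bits=0x8f at bit 4: 0x68f0
bank (1b) val=0 bits=0x0 at bit 3: 0x68f0
tag (1b) val=1 bits=0x1 at bit 2: 0x68f4
type (2b) val=0 bits=0x0 at bit 0: 0x68f4
word = 0x68f4 → big-endian bytes:
  [0]=0x68  [1]=0xf4

68 f4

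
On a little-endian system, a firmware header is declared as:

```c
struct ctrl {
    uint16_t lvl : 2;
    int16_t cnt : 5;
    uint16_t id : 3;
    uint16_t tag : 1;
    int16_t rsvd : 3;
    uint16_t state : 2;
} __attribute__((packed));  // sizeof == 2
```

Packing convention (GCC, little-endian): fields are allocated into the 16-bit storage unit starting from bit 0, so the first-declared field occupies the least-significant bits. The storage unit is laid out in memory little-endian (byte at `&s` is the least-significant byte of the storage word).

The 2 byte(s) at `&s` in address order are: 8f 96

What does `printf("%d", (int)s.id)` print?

5

[0]=0x8f [1]=0x96 (little-endian) → word 0x968f
lvl:2 @ bit 0 → (0x968f>>0)&0x3 = 0x3
cnt:5 @ bit 2 → (0x968f>>2)&0x1f = 0x3
id:3 @ bit 7 → (0x968f>>7)&0x7 = 0x5  ←
tag:1 @ bit 10 → (0x968f>>10)&0x1 = 0x1
rsvd:3 @ bit 11 → (0x968f>>11)&0x7 = 0x2
state:2 @ bit 14 → (0x968f>>14)&0x3 = 0x2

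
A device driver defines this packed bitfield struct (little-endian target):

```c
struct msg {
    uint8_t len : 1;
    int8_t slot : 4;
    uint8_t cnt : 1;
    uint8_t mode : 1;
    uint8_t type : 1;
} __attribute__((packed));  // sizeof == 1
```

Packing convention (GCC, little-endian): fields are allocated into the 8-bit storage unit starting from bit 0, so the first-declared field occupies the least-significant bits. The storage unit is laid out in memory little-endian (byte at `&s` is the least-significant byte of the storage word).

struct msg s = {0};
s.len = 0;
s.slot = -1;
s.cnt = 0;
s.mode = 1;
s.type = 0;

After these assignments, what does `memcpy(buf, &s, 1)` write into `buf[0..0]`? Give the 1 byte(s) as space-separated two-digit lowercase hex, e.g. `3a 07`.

5e

len:1 = 0 → 0x0 << 0 → word 0x00
slot:4 = -1 → 0xf << 1 → word 0x1e
cnt:1 = 0 → 0x0 << 5 → word 0x1e
mode:1 = 1 → 0x1 << 6 → word 0x5e
type:1 = 0 → 0x0 << 7 → word 0x5e
word = 0x5e → little-endian bytes:
  [0]=0x5e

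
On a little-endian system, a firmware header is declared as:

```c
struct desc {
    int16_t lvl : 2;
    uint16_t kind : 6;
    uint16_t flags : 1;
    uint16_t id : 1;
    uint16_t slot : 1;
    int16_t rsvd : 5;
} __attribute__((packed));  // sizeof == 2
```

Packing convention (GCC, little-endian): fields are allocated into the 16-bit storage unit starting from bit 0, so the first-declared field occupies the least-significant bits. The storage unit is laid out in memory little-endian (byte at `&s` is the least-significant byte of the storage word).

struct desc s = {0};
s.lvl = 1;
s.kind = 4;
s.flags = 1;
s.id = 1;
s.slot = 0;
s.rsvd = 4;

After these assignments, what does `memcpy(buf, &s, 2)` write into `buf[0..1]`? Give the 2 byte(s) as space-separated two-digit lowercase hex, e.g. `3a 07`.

[0+:2] lvl=1 & 0x3 = 0x1; word=0x0001
[2+:6] kind=4 & 0x3f = 0x4; word=0x0011
[8+:1] flags=1 & 0x1 = 0x1; word=0x0111
[9+:1] id=1 & 0x1 = 0x1; word=0x0311
[10+:1] slot=0 & 0x1 = 0x0; word=0x0311
[11+:5] rsvd=4 & 0x1f = 0x4; word=0x2311
word = 0x2311 → little-endian bytes:
  [0]=0x11  [1]=0x23

11 23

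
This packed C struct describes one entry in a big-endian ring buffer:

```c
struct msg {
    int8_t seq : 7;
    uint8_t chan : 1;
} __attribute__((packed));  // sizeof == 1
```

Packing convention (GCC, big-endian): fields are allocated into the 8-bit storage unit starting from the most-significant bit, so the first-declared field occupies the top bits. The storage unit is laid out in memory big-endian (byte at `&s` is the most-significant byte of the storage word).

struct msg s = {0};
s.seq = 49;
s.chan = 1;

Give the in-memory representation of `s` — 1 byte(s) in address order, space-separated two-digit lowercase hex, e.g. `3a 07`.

seq (7b) val=49 bits=0x31 at bit 1: 0x62
chan (1b) val=1 bits=0x1 at bit 0: 0x63
word = 0x63 → big-endian bytes:
  [0]=0x63

63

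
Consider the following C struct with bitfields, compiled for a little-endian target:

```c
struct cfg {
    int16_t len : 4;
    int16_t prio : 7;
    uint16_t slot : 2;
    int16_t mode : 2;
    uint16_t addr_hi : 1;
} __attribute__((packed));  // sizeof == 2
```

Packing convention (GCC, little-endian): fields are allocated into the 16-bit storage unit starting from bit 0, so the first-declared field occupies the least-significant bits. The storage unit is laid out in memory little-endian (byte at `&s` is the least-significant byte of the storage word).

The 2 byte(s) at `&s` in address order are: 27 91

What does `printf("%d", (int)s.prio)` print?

18

[0]=0x27 [1]=0x91 (little-endian) → word 0x9127
len:4 @ bit 0 → (0x9127>>0)&0xf = 0x7
prio:7 @ bit 4 → (0x9127>>4)&0x7f = 0x12  ←
slot:2 @ bit 11 → (0x9127>>11)&0x3 = 0x2
mode:2 @ bit 13 → (0x9127>>13)&0x3 = 0x0
addr_hi:1 @ bit 15 → (0x9127>>15)&0x1 = 0x1
prio signed 7b, MSB=0: value = 18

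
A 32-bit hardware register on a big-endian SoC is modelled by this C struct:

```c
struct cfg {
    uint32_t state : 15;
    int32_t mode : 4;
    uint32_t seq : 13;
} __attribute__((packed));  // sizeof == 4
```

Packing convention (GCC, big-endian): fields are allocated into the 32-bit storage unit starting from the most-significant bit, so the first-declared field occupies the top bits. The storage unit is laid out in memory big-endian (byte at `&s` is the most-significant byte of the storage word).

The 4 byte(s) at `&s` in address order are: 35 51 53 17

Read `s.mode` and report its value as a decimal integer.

-6

[0]=0x35 [1]=0x51 [2]=0x53 [3]=0x17 (big-endian) → word 0x35515317
state:15 @ bit 17 → (0x35515317>>17)&0x7fff = 0x1aa8
mode:4 @ bit 13 → (0x35515317>>13)&0xf = 0xa  ←
seq:13 @ bit 0 → (0x35515317>>0)&0x1fff = 0x1317
mode signed 4b, MSB=1: 10 - 16 = -6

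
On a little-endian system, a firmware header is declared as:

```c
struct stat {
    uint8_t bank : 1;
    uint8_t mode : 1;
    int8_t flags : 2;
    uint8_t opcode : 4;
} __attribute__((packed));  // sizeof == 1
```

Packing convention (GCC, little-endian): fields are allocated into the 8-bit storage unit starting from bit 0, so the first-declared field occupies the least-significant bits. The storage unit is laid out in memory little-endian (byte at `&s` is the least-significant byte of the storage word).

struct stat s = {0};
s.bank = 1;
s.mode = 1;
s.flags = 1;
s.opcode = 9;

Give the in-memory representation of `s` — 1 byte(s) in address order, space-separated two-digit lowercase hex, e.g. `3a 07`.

97

bank:1 = 1 → 0x1 << 0 → word 0x01
mode:1 = 1 → 0x1 << 1 → word 0x03
flags:2 = 1 → 0x1 << 2 → word 0x07
opcode:4 = 9 → 0x9 << 4 → word 0x97
word = 0x97 → little-endian bytes:
  [0]=0x97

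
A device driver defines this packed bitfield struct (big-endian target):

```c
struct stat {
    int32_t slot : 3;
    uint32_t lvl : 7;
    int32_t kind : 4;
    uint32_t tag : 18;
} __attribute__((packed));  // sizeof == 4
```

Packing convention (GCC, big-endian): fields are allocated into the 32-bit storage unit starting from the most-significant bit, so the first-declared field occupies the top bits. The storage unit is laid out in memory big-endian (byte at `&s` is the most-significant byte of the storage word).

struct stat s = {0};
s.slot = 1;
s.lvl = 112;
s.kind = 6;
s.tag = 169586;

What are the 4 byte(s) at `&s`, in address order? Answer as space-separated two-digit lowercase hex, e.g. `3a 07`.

slot (3b) val=1 bits=0x1 at bit 29: 0x20000000
lvl (7b) val=112 bits=0x70 at bit 22: 0x3c000000
kind (4b) val=6 bits=0x6 at bit 18: 0x3c180000
tag (18b) val=169586 bits=0x29672 at bit 0: 0x3c1a9672
word = 0x3c1a9672 → big-endian bytes:
  [0]=0x3c  [1]=0x1a  [2]=0x96  [3]=0x72

3c 1a 96 72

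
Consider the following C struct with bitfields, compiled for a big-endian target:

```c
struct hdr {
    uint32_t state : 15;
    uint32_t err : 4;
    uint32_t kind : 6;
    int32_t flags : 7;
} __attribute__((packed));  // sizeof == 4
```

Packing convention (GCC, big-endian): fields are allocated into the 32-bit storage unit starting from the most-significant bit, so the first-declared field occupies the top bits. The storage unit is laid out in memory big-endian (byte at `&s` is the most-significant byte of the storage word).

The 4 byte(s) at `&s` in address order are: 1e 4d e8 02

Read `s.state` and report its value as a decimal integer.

[0]=0x1e [1]=0x4d [2]=0xe8 [3]=0x02 (big-endian) → word 0x1e4de802
state:15 @ bit 17 → (0x1e4de802>>17)&0x7fff = 0xf26  ←
err:4 @ bit 13 → (0x1e4de802>>13)&0xf = 0xf
kind:6 @ bit 7 → (0x1e4de802>>7)&0x3f = 0x10
flags:7 @ bit 0 → (0x1e4de802>>0)&0x7f = 0x2

3878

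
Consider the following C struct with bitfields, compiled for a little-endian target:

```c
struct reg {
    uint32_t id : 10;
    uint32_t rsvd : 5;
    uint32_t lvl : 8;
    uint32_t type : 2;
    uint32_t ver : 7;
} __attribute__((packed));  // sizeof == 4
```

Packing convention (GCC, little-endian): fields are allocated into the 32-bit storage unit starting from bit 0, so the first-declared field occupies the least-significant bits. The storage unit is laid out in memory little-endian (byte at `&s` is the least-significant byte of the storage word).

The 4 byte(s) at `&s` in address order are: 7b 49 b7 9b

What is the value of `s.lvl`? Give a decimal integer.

[0]=0x7b [1]=0x49 [2]=0xb7 [3]=0x9b (little-endian) → word 0x9bb7497b
id [0+:10] = (word>>0) & 0x3ff = 379
rsvd [10+:5] = (word>>10) & 0x1f = 18
lvl [15+:8] = (word>>15) & 0xff = 110  ←
type [23+:2] = (word>>23) & 0x3 = 3
ver [25+:7] = (word>>25) & 0x7f = 77

110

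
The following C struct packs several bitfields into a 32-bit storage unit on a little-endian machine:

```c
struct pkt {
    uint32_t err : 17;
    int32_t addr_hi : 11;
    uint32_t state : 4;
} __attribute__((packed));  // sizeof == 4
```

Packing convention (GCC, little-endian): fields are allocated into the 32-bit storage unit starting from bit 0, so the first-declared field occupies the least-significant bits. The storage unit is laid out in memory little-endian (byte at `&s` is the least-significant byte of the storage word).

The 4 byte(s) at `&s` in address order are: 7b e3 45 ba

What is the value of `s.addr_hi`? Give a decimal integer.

-734

[0]=0x7b [1]=0xe3 [2]=0x45 [3]=0xba (little-endian) → word 0xba45e37b
err:17 @ bit 0 → (0xba45e37b>>0)&0x1ffff = 0x1e37b
addr_hi:11 @ bit 17 → (0xba45e37b>>17)&0x7ff = 0x522  ←
state:4 @ bit 28 → (0xba45e37b>>28)&0xf = 0xb
addr_hi signed 11b, MSB=1: 1314 - 2048 = -734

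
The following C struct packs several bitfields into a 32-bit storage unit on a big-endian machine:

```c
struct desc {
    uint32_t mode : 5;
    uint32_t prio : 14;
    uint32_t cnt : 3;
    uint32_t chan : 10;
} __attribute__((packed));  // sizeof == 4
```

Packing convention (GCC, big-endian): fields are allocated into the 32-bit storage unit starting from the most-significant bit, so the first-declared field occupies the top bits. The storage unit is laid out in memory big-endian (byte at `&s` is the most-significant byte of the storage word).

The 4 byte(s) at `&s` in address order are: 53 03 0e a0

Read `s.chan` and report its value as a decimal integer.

[0]=0x53 [1]=0x03 [2]=0x0e [3]=0xa0 (big-endian) → word 0x53030ea0
mode [27+:5] = (word>>27) & 0x1f = 10
prio [13+:14] = (word>>13) & 0x3fff = 6168
cnt [10+:3] = (word>>10) & 0x7 = 3
chan [0+:10] = (word>>0) & 0x3ff = 672  ←

672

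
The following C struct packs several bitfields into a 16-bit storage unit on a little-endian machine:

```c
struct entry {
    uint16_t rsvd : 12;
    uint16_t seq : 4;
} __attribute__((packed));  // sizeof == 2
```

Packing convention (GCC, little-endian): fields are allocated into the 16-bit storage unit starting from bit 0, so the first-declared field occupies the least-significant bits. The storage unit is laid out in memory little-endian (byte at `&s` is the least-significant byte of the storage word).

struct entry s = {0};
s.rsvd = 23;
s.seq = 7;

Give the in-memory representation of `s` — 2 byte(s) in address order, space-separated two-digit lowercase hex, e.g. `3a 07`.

17 70

rsvd (12b) val=23 bits=0x17 at bit 0: 0x0017
seq (4b) val=7 bits=0x7 at bit 12: 0x7017
word = 0x7017 → little-endian bytes:
  [0]=0x17  [1]=0x70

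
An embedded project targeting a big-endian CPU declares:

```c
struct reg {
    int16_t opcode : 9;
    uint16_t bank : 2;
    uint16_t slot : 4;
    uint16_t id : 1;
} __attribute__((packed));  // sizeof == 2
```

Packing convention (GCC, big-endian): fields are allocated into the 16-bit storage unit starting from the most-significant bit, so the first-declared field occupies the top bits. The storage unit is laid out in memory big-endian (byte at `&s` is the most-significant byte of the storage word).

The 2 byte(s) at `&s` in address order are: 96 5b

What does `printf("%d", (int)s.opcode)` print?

[0]=0x96 [1]=0x5b (big-endian) → word 0x965b
opcode [7+:9] = (word>>7) & 0x1ff = 300  ←
bank [5+:2] = (word>>5) & 0x3 = 2
slot [1+:4] = (word>>1) & 0xf = 13
id [0+:1] = (word>>0) & 0x1 = 1
opcode signed 9b, MSB=1: 300 - 512 = -212

-212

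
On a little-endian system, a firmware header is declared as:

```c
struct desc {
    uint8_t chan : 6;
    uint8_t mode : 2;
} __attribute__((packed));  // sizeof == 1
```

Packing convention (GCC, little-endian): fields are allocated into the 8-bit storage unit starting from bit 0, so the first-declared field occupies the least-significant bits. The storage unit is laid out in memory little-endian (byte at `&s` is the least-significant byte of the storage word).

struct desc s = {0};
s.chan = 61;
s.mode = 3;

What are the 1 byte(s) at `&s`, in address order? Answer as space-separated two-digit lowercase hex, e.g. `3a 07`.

chan:6 = 61 → 0x3d << 0 → word 0x3d
mode:2 = 3 → 0x3 << 6 → word 0xfd
word = 0xfd → little-endian bytes:
  [0]=0xfd

fd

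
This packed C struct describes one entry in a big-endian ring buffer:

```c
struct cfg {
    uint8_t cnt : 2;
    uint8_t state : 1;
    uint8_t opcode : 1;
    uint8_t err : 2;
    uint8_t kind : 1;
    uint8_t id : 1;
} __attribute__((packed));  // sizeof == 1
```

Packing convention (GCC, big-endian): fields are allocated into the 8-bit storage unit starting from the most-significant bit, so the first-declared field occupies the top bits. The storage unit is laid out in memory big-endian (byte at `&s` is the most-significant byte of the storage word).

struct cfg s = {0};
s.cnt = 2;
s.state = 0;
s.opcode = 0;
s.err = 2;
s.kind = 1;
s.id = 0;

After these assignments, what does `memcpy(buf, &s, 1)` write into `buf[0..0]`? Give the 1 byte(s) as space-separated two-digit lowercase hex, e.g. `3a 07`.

8a

[6+:2] cnt=2 & 0x3 = 0x2; word=0x80
[5+:1] state=0 & 0x1 = 0x0; word=0x80
[4+:1] opcode=0 & 0x1 = 0x0; word=0x80
[2+:2] err=2 & 0x3 = 0x2; word=0x88
[1+:1] kind=1 & 0x1 = 0x1; word=0x8a
[0+:1] id=0 & 0x1 = 0x0; word=0x8a
word = 0x8a → big-endian bytes:
  [0]=0x8a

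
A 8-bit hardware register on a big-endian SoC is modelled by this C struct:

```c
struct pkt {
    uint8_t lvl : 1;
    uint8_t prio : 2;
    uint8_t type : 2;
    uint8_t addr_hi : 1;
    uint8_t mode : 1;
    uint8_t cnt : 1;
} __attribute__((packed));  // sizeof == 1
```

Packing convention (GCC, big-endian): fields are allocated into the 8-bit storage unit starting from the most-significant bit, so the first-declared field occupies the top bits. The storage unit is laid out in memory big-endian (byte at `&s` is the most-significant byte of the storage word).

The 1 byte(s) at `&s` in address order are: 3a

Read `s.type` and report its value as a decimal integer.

3

[0]=0x3a (big-endian) → word 0x3a
lvl:1 @ bit 7 → (0x3a>>7)&0x1 = 0x0
prio:2 @ bit 5 → (0x3a>>5)&0x3 = 0x1
type:2 @ bit 3 → (0x3a>>3)&0x3 = 0x3  ←
addr_hi:1 @ bit 2 → (0x3a>>2)&0x1 = 0x0
mode:1 @ bit 1 → (0x3a>>1)&0x1 = 0x1
cnt:1 @ bit 0 → (0x3a>>0)&0x1 = 0x0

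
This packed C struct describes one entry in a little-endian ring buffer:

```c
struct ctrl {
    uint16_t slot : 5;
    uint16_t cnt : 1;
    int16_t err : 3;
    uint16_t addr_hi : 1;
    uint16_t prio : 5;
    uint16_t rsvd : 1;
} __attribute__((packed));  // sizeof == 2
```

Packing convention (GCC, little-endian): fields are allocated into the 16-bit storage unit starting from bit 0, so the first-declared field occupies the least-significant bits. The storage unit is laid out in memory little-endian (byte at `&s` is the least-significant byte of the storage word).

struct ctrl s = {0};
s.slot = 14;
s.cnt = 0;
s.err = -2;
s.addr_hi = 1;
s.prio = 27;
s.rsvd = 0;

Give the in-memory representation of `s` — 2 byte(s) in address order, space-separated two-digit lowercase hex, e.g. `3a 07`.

8e 6f

[0+:5] slot=14 & 0x1f = 0xe; word=0x000e
[5+:1] cnt=0 & 0x1 = 0x0; word=0x000e
[6+:3] err=-2 & 0x7 = 0x6; word=0x018e
[9+:1] addr_hi=1 & 0x1 = 0x1; word=0x038e
[10+:5] prio=27 & 0x1f = 0x1b; word=0x6f8e
[15+:1] rsvd=0 & 0x1 = 0x0; word=0x6f8e
word = 0x6f8e → little-endian bytes:
  [0]=0x8e  [1]=0x6f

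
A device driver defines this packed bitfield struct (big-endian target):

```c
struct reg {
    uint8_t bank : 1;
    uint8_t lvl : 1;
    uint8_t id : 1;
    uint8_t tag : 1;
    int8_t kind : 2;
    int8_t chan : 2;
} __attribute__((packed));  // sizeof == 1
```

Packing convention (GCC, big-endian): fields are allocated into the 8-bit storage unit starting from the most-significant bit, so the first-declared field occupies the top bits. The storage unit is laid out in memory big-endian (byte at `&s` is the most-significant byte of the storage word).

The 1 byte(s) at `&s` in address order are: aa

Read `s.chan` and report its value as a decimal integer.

[0]=0xaa (big-endian) → word 0xaa
bank:1 @ bit 7 → (0xaa>>7)&0x1 = 0x1
lvl:1 @ bit 6 → (0xaa>>6)&0x1 = 0x0
id:1 @ bit 5 → (0xaa>>5)&0x1 = 0x1
tag:1 @ bit 4 → (0xaa>>4)&0x1 = 0x0
kind:2 @ bit 2 → (0xaa>>2)&0x3 = 0x2
chan:2 @ bit 0 → (0xaa>>0)&0x3 = 0x2  ←
chan signed 2b, MSB=1: 2 - 4 = -2

-2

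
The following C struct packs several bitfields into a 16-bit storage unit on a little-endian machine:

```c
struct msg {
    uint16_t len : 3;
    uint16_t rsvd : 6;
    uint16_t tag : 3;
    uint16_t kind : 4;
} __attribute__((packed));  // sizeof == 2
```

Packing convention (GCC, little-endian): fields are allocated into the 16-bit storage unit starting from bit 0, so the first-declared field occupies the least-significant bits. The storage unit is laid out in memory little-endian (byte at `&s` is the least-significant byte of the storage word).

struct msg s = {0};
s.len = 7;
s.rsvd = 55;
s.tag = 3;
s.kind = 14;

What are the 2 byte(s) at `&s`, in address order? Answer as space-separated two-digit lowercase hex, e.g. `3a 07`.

len:3 = 7 → 0x7 << 0 → word 0x0007
rsvd:6 = 55 → 0x37 << 3 → word 0x01bf
tag:3 = 3 → 0x3 << 9 → word 0x07bf
kind:4 = 14 → 0xe << 12 → word 0xe7bf
word = 0xe7bf → little-endian bytes:
  [0]=0xbf  [1]=0xe7

bf e7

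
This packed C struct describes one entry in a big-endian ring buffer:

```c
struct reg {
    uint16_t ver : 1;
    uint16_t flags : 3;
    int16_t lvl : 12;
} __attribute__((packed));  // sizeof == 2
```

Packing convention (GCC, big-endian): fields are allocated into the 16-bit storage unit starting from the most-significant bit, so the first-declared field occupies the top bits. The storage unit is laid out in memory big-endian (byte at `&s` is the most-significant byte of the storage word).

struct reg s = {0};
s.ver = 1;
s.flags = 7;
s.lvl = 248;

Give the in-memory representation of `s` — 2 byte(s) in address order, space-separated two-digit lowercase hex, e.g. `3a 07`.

ver:1 = 1 → 0x1 << 15 → word 0x8000
flags:3 = 7 → 0x7 << 12 → word 0xf000
lvl:12 = 248 → 0xf8 << 0 → word 0xf0f8
word = 0xf0f8 → big-endian bytes:
  [0]=0xf0  [1]=0xf8

f0 f8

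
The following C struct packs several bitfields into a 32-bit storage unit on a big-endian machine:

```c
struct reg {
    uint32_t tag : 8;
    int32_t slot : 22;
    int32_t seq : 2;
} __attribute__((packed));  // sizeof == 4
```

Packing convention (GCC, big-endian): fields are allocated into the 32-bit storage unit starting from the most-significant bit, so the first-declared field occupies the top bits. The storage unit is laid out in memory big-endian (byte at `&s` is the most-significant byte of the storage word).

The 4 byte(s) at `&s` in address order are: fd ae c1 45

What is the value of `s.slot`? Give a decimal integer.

-1331119

[0]=0xfd [1]=0xae [2]=0xc1 [3]=0x45 (big-endian) → word 0xfdaec145
tag [24+:8] = (word>>24) & 0xff = 253
slot [2+:22] = (word>>2) & 0x3fffff = 2863185  ←
seq [0+:2] = (word>>0) & 0x3 = 1
slot signed 22b, MSB=1: 2863185 - 4194304 = -1331119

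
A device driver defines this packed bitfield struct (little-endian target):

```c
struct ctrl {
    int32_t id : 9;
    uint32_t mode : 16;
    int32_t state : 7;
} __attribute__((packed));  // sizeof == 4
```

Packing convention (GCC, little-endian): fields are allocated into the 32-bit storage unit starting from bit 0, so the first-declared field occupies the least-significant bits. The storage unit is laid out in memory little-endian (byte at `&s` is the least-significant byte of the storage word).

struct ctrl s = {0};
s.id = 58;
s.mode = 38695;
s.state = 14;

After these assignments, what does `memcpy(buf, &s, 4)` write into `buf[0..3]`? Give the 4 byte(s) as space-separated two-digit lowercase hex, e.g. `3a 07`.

3a 4e 2e 1d

id (9b) val=58 bits=0x3a at bit 0: 0x0000003a
mode (16b) val=38695 bits=0x9727 at bit 9: 0x012e4e3a
state (7b) val=14 bits=0xe at bit 25: 0x1d2e4e3a
word = 0x1d2e4e3a → little-endian bytes:
  [0]=0x3a  [1]=0x4e  [2]=0x2e  [3]=0x1d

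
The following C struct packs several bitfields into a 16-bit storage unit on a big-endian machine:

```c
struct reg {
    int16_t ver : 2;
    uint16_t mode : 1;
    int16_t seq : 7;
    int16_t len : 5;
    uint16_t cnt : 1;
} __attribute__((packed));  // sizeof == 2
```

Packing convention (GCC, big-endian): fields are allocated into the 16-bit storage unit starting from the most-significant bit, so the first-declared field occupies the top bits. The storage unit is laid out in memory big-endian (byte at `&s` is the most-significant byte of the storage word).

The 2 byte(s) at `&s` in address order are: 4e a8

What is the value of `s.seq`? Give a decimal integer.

[0]=0x4e [1]=0xa8 (big-endian) → word 0x4ea8
ver:2 @ bit 14 → (0x4ea8>>14)&0x3 = 0x1
mode:1 @ bit 13 → (0x4ea8>>13)&0x1 = 0x0
seq:7 @ bit 6 → (0x4ea8>>6)&0x7f = 0x3a  ←
len:5 @ bit 1 → (0x4ea8>>1)&0x1f = 0x14
cnt:1 @ bit 0 → (0x4ea8>>0)&0x1 = 0x0
seq signed 7b, MSB=0: value = 58

58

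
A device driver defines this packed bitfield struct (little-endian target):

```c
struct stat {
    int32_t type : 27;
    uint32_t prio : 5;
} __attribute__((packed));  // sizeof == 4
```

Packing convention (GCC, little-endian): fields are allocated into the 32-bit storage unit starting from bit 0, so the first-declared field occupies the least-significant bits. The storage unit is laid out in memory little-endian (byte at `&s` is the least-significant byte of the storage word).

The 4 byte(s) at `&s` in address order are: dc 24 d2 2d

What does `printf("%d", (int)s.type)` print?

-36559652

[0]=0xdc [1]=0x24 [2]=0xd2 [3]=0x2d (little-endian) → word 0x2dd224dc
type:27 @ bit 0 → (0x2dd224dc>>0)&0x7ffffff = 0x5d224dc  ←
prio:5 @ bit 27 → (0x2dd224dc>>27)&0x1f = 0x5
type signed 27b, MSB=1: 97658076 - 134217728 = -36559652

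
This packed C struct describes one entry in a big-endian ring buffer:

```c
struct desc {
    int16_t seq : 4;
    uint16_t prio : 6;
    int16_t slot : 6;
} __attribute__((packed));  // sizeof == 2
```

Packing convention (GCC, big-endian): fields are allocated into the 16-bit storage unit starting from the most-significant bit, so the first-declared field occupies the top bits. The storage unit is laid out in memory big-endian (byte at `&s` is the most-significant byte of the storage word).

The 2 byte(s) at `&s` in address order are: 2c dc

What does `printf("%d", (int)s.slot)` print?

28

[0]=0x2c [1]=0xdc (big-endian) → word 0x2cdc
seq [12+:4] = (word>>12) & 0xf = 2
prio [6+:6] = (word>>6) & 0x3f = 51
slot [0+:6] = (word>>0) & 0x3f = 28  ←
slot signed 6b, MSB=0: value = 28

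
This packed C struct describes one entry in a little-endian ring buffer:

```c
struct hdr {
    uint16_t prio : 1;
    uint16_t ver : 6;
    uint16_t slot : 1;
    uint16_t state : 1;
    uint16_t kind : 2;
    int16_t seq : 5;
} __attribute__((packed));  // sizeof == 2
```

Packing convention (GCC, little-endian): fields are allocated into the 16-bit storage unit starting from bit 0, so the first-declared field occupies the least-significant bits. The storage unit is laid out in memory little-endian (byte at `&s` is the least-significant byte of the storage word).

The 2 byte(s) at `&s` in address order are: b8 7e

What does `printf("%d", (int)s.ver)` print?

28

[0]=0xb8 [1]=0x7e (little-endian) → word 0x7eb8
prio:1 @ bit 0 → (0x7eb8>>0)&0x1 = 0x0
ver:6 @ bit 1 → (0x7eb8>>1)&0x3f = 0x1c  ←
slot:1 @ bit 7 → (0x7eb8>>7)&0x1 = 0x1
state:1 @ bit 8 → (0x7eb8>>8)&0x1 = 0x0
kind:2 @ bit 9 → (0x7eb8>>9)&0x3 = 0x3
seq:5 @ bit 11 → (0x7eb8>>11)&0x1f = 0xf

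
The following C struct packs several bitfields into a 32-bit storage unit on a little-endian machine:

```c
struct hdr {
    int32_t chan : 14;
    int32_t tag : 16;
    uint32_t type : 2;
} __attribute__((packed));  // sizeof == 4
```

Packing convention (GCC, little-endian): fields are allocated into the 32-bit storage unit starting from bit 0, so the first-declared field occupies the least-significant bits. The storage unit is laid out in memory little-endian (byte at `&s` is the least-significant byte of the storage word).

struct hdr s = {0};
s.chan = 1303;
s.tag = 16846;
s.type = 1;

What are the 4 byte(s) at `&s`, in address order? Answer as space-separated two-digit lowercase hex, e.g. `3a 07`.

[0+:14] chan=1303 & 0x3fff = 0x517; word=0x00000517
[14+:16] tag=16846 & 0xffff = 0x41ce; word=0x10738517
[30+:2] type=1 & 0x3 = 0x1; word=0x50738517
word = 0x50738517 → little-endian bytes:
  [0]=0x17  [1]=0x85  [2]=0x73  [3]=0x50

17 85 73 50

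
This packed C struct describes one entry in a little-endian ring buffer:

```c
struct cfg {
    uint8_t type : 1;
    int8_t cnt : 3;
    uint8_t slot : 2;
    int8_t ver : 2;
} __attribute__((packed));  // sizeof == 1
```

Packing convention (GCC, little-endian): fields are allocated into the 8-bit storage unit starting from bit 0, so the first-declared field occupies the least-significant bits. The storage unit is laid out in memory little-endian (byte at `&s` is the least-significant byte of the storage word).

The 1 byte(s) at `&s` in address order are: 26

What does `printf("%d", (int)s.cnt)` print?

[0]=0x26 (little-endian) → word 0x26
type [0+:1] = (word>>0) & 0x1 = 0
cnt [1+:3] = (word>>1) & 0x7 = 3  ←
slot [4+:2] = (word>>4) & 0x3 = 2
ver [6+:2] = (word>>6) & 0x3 = 0
cnt signed 3b, MSB=0: value = 3

3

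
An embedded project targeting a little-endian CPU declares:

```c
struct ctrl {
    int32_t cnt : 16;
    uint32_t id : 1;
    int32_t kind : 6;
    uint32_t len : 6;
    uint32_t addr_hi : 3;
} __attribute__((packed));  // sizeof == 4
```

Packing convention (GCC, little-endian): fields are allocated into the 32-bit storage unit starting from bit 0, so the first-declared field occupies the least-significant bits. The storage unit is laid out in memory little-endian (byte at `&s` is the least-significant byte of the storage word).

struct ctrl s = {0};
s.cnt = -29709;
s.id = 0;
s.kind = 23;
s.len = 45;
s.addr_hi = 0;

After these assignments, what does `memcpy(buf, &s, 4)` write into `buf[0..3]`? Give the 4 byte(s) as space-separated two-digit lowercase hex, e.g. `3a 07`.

f3 8b ae 16

cnt:16 = -29709 → 0x8bf3 << 0 → word 0x00008bf3
id:1 = 0 → 0x0 << 16 → word 0x00008bf3
kind:6 = 23 → 0x17 << 17 → word 0x002e8bf3
len:6 = 45 → 0x2d << 23 → word 0x16ae8bf3
addr_hi:3 = 0 → 0x0 << 29 → word 0x16ae8bf3
word = 0x16ae8bf3 → little-endian bytes:
  [0]=0xf3  [1]=0x8b  [2]=0xae  [3]=0x16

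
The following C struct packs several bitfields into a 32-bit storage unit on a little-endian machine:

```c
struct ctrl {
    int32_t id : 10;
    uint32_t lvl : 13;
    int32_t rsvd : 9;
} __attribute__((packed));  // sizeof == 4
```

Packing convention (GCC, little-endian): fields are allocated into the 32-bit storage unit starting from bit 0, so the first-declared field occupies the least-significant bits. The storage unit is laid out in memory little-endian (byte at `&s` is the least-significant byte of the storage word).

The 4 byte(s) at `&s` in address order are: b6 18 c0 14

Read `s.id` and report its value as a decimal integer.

[0]=0xb6 [1]=0x18 [2]=0xc0 [3]=0x14 (little-endian) → word 0x14c018b6
id:10 @ bit 0 → (0x14c018b6>>0)&0x3ff = 0xb6  ←
lvl:13 @ bit 10 → (0x14c018b6>>10)&0x1fff = 0x1006
rsvd:9 @ bit 23 → (0x14c018b6>>23)&0x1ff = 0x29
id signed 10b, MSB=0: value = 182

182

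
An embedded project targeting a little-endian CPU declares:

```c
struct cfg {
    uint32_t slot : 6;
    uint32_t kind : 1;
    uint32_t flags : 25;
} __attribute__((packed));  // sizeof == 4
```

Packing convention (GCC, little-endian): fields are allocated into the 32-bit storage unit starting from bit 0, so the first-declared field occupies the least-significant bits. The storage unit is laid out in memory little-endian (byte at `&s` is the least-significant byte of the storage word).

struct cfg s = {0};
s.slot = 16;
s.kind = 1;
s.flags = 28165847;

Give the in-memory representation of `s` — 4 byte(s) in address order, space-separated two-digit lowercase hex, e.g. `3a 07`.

slot (6b) val=16 bits=0x10 at bit 0: 0x00000010
kind (1b) val=1 bits=0x1 at bit 6: 0x00000050
flags (25b) val=28165847 bits=0x1adc6d7 at bit 7: 0xd6e36bd0
word = 0xd6e36bd0 → little-endian bytes:
  [0]=0xd0  [1]=0x6b  [2]=0xe3  [3]=0xd6

d0 6b e3 d6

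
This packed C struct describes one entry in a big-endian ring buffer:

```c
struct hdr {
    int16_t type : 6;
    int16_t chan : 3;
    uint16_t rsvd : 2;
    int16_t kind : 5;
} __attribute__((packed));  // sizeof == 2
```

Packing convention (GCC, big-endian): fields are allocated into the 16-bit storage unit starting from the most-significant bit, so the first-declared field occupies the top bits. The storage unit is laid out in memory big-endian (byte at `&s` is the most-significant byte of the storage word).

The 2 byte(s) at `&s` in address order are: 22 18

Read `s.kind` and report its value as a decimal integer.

-8

[0]=0x22 [1]=0x18 (big-endian) → word 0x2218
type:6 @ bit 10 → (0x2218>>10)&0x3f = 0x8
chan:3 @ bit 7 → (0x2218>>7)&0x7 = 0x4
rsvd:2 @ bit 5 → (0x2218>>5)&0x3 = 0x0
kind:5 @ bit 0 → (0x2218>>0)&0x1f = 0x18  ←
kind signed 5b, MSB=1: 24 - 32 = -8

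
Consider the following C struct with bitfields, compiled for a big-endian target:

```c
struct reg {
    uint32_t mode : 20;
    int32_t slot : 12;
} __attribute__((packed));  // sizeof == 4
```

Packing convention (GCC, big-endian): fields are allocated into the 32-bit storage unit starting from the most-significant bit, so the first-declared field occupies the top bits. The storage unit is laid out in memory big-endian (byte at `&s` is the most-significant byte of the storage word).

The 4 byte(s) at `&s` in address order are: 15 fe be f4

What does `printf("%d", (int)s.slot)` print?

[0]=0x15 [1]=0xfe [2]=0xbe [3]=0xf4 (big-endian) → word 0x15febef4
mode:20 @ bit 12 → (0x15febef4>>12)&0xfffff = 0x15feb
slot:12 @ bit 0 → (0x15febef4>>0)&0xfff = 0xef4  ←
slot signed 12b, MSB=1: 3828 - 4096 = -268

-268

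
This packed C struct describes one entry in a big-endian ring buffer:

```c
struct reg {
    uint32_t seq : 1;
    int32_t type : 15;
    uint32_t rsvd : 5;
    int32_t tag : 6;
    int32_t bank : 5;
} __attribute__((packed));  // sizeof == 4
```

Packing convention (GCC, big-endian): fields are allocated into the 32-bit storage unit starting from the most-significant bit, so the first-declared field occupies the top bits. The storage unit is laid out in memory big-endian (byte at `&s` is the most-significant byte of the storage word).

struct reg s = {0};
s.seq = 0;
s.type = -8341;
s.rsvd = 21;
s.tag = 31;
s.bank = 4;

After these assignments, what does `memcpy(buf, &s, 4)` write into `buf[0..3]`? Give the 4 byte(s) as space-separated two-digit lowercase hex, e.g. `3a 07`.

5f 6b ab e4

[31+:1] seq=0 & 0x1 = 0x0; word=0x00000000
[16+:15] type=-8341 & 0x7fff = 0x5f6b; word=0x5f6b0000
[11+:5] rsvd=21 & 0x1f = 0x15; word=0x5f6ba800
[5+:6] tag=31 & 0x3f = 0x1f; word=0x5f6babe0
[0+:5] bank=4 & 0x1f = 0x4; word=0x5f6babe4
word = 0x5f6babe4 → big-endian bytes:
  [0]=0x5f  [1]=0x6b  [2]=0xab  [3]=0xe4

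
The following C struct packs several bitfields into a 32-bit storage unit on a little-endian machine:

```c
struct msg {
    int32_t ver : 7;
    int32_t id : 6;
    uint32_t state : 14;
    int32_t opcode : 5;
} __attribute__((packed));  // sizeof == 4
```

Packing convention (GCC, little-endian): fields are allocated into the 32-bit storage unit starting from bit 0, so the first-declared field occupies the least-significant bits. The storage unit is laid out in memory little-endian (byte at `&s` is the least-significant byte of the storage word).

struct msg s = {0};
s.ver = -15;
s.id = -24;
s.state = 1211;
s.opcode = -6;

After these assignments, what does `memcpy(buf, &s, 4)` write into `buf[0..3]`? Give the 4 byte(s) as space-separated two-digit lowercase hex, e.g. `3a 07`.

[0+:7] ver=-15 & 0x7f = 0x71; word=0x00000071
[7+:6] id=-24 & 0x3f = 0x28; word=0x00001471
[13+:14] state=1211 & 0x3fff = 0x4bb; word=0x00977471
[27+:5] opcode=-6 & 0x1f = 0x1a; word=0xd0977471
word = 0xd0977471 → little-endian bytes:
  [0]=0x71  [1]=0x74  [2]=0x97  [3]=0xd0

71 74 97 d0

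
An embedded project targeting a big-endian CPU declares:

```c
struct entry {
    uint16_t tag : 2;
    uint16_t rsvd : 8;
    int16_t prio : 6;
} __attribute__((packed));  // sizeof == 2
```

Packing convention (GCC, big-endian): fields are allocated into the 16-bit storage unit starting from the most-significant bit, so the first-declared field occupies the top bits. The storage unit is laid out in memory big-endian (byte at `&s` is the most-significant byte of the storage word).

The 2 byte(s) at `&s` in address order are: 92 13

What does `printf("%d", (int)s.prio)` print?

19

[0]=0x92 [1]=0x13 (big-endian) → word 0x9213
tag [14+:2] = (word>>14) & 0x3 = 2
rsvd [6+:8] = (word>>6) & 0xff = 72
prio [0+:6] = (word>>0) & 0x3f = 19  ←
prio signed 6b, MSB=0: value = 19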